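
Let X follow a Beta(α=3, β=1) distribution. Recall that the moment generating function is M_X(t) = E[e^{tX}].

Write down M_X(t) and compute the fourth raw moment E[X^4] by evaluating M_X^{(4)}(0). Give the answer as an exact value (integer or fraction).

E[X^4] = D^4[M](0) = 3/7

M_X(t) = ₁F₁(3; 4; t)
D^4[M](t) = 3*₁F₁(7; 8; t)/7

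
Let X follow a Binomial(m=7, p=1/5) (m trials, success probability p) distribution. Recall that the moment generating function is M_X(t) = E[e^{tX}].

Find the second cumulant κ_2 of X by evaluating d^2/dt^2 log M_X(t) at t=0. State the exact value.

κ_2 = D^2[K](0) = 28/25

M_X(t) = (e^(t)/5 + 4/5)^7
K_X(t) = log M_X(t) = 7*log(e^(t)/5 + 4/5)
D^2[K](t) = 28*e^(t)/(e^(2*t) + 8*e^(t) + 16)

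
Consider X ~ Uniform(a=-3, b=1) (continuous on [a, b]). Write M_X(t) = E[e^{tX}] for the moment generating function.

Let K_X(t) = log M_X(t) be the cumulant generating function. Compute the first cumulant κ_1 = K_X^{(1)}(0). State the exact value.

κ_1 = dK/dt |_{t=0} = -1

M_X(t) = (e^(t) - e^(-3*t))/(4*t)
K_X(t) = log M_X(t) = -log(t) + log(e^(t) - e^(-3*t)) - 2*log(2)
dK/dt = (t*e^(4*t) + 3*t - e^(4*t) + 1)/(t*e^(4*t) - t)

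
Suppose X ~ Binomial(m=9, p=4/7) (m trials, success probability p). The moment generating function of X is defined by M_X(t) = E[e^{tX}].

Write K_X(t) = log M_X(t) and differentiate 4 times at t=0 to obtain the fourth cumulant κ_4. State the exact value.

M_X(t) = (4*e^(t)/7 + 3/7)^9
K_X(t) = log M_X(t) = 9*log(4*e^(t)/7 + 3/7)
K^(4)(t) = (1728*e^(3*t) - 5184*e^(2*t) + 972*e^(t))/(256*e^(4*t) + 768*e^(3*t) + 864*e^(2*t) + 432*e^(t) + 81)

κ_4 = K^(4)(0) = -2484/2401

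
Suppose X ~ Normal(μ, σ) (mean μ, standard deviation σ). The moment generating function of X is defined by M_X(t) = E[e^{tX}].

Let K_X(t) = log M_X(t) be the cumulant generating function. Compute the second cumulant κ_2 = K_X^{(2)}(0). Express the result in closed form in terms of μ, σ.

κ_2 = d^2K/dt^2 |_{t=0} = σ^2

M_X(t) = e^(μ*t + σ^2*t^2/2)
K_X(t) = log M_X(t) = μ*t + σ^2*t^2/2
dK/dt = μ + σ^2*t
d^2K/dt^2 = σ^2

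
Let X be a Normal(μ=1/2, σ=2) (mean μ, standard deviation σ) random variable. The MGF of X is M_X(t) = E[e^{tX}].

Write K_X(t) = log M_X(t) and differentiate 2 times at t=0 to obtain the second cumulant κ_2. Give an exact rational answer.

M_X(t) = e^(2*t^2 + t/2)
K_X(t) = log M_X(t) = 2*t^2 + t/2
dK/dt = 4*t + 1/2
d^2K/dt^2 = 4

κ_2 = d^2K/dt^2 |_{t=0} = 4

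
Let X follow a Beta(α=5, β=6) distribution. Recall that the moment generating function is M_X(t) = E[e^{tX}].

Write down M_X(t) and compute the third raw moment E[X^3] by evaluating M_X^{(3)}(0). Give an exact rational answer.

M_X(t) = ₁F₁(5; 11; t)
M^(3)(t) = 35*₁F₁(8; 14; t)/286

E[X^3] = M^(3)(0) = 35/286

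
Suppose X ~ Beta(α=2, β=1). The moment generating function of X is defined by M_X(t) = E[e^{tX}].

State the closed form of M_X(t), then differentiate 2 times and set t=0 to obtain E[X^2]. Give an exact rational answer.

M_X(t) = ₁F₁(2; 3; t)
M′(t) = 2*₁F₁(3; 4; t)/3
M′′(t) = ₁F₁(4; 5; t)/2

E[X^2] = M′′(0) = 1/2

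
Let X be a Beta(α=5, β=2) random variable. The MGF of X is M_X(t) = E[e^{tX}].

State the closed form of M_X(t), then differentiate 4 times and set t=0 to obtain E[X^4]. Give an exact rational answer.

E[X^4] = M^(4)(0) = 1/3

M_X(t) = ₁F₁(5; 7; t)
M^(4)(t) = ₁F₁(9; 11; t)/3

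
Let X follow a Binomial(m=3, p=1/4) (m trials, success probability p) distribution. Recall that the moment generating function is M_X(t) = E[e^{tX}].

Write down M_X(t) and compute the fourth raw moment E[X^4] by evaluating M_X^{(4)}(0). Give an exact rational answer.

M_X(t) = (e^(t)/4 + 3/4)^3
M′(t) = 3*e^(3*t)/64 + 9*e^(2*t)/32 + 27*e^(t)/64
M′′(t) = 9*e^(3*t)/64 + 9*e^(2*t)/16 + 27*e^(t)/64
M′′′(t) = 27*e^(3*t)/64 + 9*e^(2*t)/8 + 27*e^(t)/64
M′′′′(t) = 81*e^(3*t)/64 + 9*e^(2*t)/4 + 27*e^(t)/64

E[X^4] = M′′′′(0) = 63/16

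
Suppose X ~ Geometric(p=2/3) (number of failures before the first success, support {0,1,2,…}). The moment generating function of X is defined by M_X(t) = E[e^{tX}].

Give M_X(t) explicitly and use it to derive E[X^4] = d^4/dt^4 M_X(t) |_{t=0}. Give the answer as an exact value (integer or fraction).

E[X^4] = M^(4)(0) = 10

M_X(t) = 2/(3*(1 - e^(t)/3))
M^(4)(t) = (-2*e^(4*t) - 66*e^(3*t) - 198*e^(2*t) - 54*e^(t))/(e^(5*t) - 15*e^(4*t) + 90*e^(3*t) - 270*e^(2*t) + 405*e^(t) - 243)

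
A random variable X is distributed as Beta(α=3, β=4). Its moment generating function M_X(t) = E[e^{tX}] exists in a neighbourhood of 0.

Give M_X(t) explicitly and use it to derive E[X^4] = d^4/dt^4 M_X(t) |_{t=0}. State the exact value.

E[X^4] = d^4M/dt^4 |_{t=0} = 1/14

M_X(t) = ₁F₁(3; 7; t)
dM/dt = 3*₁F₁(4; 8; t)/7
d^2M/dt^2 = 3*₁F₁(5; 9; t)/14
d^3M/dt^3 = 5*₁F₁(6; 10; t)/42
d^4M/dt^4 = ₁F₁(7; 11; t)/14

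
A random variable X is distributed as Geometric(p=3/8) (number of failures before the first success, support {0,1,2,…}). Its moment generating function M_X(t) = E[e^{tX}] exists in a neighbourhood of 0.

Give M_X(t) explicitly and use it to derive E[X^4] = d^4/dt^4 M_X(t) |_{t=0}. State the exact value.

E[X^4] = M′′′′(0) = 10595/27

M_X(t) = 3/(8*(1 - 5*e^(t)/8))
M′(t) = 15*e^(t)/(25*e^(2*t) - 80*e^(t) + 64)
M′′(t) = (-75*e^(2*t) - 120*e^(t))/(125*e^(3*t) - 600*e^(2*t) + 960*e^(t) - 512)
M′′′(t) = (375*e^(3*t) + 2400*e^(2*t) + 960*e^(t))/(625*e^(4*t) - 4000*e^(3*t) + 9600*e^(2*t) - 10240*e^(t) + 4096)
M′′′′(t) = (-1875*e^(4*t) - 33000*e^(3*t) - 52800*e^(2*t) - 7680*e^(t))/(3125*e^(5*t) - 25000*e^(4*t) + 80000*e^(3*t) - 128000*e^(2*t) + 102400*e^(t) - 32768)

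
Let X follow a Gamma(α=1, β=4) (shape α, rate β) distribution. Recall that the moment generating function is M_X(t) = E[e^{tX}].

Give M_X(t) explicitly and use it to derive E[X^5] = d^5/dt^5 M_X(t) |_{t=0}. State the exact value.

E[X^5] = D^5[M](0) = 15/128

M_X(t) = 4/(4 - t)
D^5[M](t) = 480/(t^6 - 24*t^5 + 240*t^4 - 1280*t^3 + 3840*t^2 - 6144*t + 4096)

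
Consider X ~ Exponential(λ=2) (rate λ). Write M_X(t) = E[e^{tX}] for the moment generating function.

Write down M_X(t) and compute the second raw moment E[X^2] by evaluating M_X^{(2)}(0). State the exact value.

E[X^2] = M′′(0) = 1/2

M_X(t) = 2/(2 - t)
M′(t) = 2/(t^2 - 4*t + 4)
M′′(t) = -4/(t^3 - 6*t^2 + 12*t - 8)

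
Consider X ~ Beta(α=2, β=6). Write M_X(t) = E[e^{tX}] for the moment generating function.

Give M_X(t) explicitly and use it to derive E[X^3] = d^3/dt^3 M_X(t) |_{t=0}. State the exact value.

E[X^3] = M^(3)(0) = 1/30

M_X(t) = ₁F₁(2; 8; t)
M^(3)(t) = ₁F₁(5; 11; t)/30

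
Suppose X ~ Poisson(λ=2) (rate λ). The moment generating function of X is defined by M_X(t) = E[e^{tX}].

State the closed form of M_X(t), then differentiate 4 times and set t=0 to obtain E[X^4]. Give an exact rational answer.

E[X^4] = M′′′′(0) = 94

M_X(t) = e^(2*e^(t) - 2)
M′(t) = 2*e^(-2)*e^(t)*e^(2*e^(t))
M′′(t) = (4*e^(2*t)*e^(2*e^(t)) + 2*e^(t)*e^(2*e^(t)))*e^(-2)
M′′′(t) = (8*e^(3*t)*e^(2*e^(t)) + 12*e^(2*t)*e^(2*e^(t)) + 2*e^(t)*e^(2*e^(t)))*e^(-2)
M′′′′(t) = (16*e^(4*t)*e^(2*e^(t)) + 48*e^(3*t)*e^(2*e^(t)) + 28*e^(2*t)*e^(2*e^(t)) + 2*e^(t)*e^(2*e^(t)))*e^(-2)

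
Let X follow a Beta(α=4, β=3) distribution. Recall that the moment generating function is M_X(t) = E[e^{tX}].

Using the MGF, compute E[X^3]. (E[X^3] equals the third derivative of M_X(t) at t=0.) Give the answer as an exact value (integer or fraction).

E[X^3] = D^3[M](0) = 5/21

M_X(t) = ₁F₁(4; 7; t)
D^3[M](t) = 5*₁F₁(7; 10; t)/21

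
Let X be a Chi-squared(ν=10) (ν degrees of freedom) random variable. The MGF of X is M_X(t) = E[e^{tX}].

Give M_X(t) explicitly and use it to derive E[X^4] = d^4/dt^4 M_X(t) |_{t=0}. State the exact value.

E[X^4] = d^4M/dt^4 |_{t=0} = 26880

M_X(t) = (1 - 2*t)^(-5)
dM/dt = 10/(64*t^6 - 192*t^5 + 240*t^4 - 160*t^3 + 60*t^2 - 12*t + 1)
d^2M/dt^2 = -120/(128*t^7 - 448*t^6 + 672*t^5 - 560*t^4 + 280*t^3 - 84*t^2 + 14*t - 1)
d^3M/dt^3 = 1680/(256*t^8 - 1024*t^7 + 1792*t^6 - 1792*t^5 + 1120*t^4 - 448*t^3 + 112*t^2 - 16*t + 1)
d^4M/dt^4 = -26880/(512*t^9 - 2304*t^8 + 4608*t^7 - 5376*t^6 + 4032*t^5 - 2016*t^4 + 672*t^3 - 144*t^2 + 18*t - 1)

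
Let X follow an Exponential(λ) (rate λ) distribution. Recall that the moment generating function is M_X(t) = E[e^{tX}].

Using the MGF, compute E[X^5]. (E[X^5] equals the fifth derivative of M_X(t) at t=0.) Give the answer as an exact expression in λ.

M_X(t) = λ/(λ - t)
M′(t) = λ/(λ^2 - 2*λ*t + t^2)
M′′(t) = -2*λ/(-λ^3 + 3*λ^2*t - 3*λ*t^2 + t^3)
M′′′(t) = 6*λ/(λ^4 - 4*λ^3*t + 6*λ^2*t^2 - 4*λ*t^3 + t^4)
M′′′′(t) = -24*λ/(-λ^5 + 5*λ^4*t - 10*λ^3*t^2 + 10*λ^2*t^3 - 5*λ*t^4 + t^5)
M′′′′′(t) = 120*λ/(λ^6 - 6*λ^5*t + 15*λ^4*t^2 - 20*λ^3*t^3 + 15*λ^2*t^4 - 6*λ*t^5 + t^6)

E[X^5] = M′′′′′(0) = 120/λ^5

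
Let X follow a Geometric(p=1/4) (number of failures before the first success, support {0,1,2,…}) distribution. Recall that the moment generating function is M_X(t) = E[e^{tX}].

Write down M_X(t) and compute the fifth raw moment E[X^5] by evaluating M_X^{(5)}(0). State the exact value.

E[X^5] = M^(5)(0) = 52923

M_X(t) = 1/(4*(1 - 3*e^(t)/4))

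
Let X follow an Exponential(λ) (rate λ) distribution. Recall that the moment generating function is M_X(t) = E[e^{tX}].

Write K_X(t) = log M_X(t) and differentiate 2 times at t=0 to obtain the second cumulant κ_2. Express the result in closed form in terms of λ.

κ_2 = D^2[K](0) = λ^(-2)

M_X(t) = λ/(λ - t)
K_X(t) = log M_X(t) = log(λ) - log(λ - t)
D^2[K](t) = 1/(λ^2 - 2*λ*t + t^2)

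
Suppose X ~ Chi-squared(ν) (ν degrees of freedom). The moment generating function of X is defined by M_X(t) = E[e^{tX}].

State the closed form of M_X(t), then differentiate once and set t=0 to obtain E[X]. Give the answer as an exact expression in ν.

E[X] = M′(0) = ν

M_X(t) = (1 - 2*t)^(-ν/2)
M′(t) = -ν/(2*t*(1 - 2*t)^(ν/2) - (1 - 2*t)^(ν/2))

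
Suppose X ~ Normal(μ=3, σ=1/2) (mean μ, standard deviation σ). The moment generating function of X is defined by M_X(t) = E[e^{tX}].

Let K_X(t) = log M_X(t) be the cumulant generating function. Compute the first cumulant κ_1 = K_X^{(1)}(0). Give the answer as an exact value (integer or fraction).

M_X(t) = e^(t^2/8 + 3*t)
K_X(t) = log M_X(t) = t^2/8 + 3*t
K^(1)(t) = t/4 + 3

κ_1 = K^(1)(0) = 3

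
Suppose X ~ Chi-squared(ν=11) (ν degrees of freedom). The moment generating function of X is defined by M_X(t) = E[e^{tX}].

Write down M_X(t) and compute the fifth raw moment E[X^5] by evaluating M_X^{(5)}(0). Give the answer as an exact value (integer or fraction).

E[X^5] = d^5M/dt^5 |_{t=0} = 692835

M_X(t) = (1 - 2*t)^(-11/2)
dM/dt = 11/(64*t^6*√(1 - 2*t) - 192*t^5*√(1 - 2*t) + 240*t^4*√(1 - 2*t) - 160*t^3*√(1 - 2*t) + 60*t^2*√(1 - 2*t) - 12*t*√(1 - 2*t) + √(1 - 2*t))
d^2M/dt^2 = -143/(128*t^7*√(1 - 2*t) - 448*t^6*√(1 - 2*t) + 672*t^5*√(1 - 2*t) - 560*t^4*√(1 - 2*t) + 280*t^3*√(1 - 2*t) - 84*t^2*√(1 - 2*t) + 14*t*√(1 - 2*t) - √(1 - 2*t))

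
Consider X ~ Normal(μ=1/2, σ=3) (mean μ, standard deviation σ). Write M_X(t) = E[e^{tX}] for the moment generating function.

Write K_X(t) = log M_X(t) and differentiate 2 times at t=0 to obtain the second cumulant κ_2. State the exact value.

M_X(t) = e^(9*t^2/2 + t/2)
K_X(t) = log M_X(t) = 9*t^2/2 + t/2
K′(t) = 9*t + 1/2
K′′(t) = 9

κ_2 = K′′(0) = 9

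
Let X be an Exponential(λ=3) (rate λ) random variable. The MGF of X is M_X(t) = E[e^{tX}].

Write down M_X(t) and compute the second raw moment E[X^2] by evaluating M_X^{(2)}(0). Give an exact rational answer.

M_X(t) = 3/(3 - t)
D^2[M](t) = -6/(t^3 - 9*t^2 + 27*t - 27)

E[X^2] = D^2[M](0) = 2/9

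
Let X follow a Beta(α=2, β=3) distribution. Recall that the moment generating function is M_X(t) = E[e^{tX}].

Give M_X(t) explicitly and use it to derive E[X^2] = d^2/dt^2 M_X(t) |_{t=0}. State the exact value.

M_X(t) = ₁F₁(2; 5; t)
M^(2)(t) = ₁F₁(4; 7; t)/5

E[X^2] = M^(2)(0) = 1/5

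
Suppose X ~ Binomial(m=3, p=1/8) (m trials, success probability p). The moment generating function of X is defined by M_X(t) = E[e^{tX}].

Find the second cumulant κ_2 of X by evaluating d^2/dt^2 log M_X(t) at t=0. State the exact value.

M_X(t) = (e^(t)/8 + 7/8)^3
K_X(t) = log M_X(t) = 3*log(e^(t)/8 + 7/8)
K′(t) = 3*e^(t)/(e^(t) + 7)
K′′(t) = 21*e^(t)/(e^(2*t) + 14*e^(t) + 49)

κ_2 = K′′(0) = 21/64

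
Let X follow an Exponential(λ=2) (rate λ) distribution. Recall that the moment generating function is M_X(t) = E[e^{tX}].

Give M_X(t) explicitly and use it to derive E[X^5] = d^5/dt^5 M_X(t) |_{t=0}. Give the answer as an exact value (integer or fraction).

E[X^5] = M′′′′′(0) = 15/4

M_X(t) = 2/(2 - t)
M′(t) = 2/(t^2 - 4*t + 4)
M′′(t) = -4/(t^3 - 6*t^2 + 12*t - 8)
M′′′(t) = 12/(t^4 - 8*t^3 + 24*t^2 - 32*t + 16)
M′′′′(t) = -48/(t^5 - 10*t^4 + 40*t^3 - 80*t^2 + 80*t - 32)
M′′′′′(t) = 240/(t^6 - 12*t^5 + 60*t^4 - 160*t^3 + 240*t^2 - 192*t + 64)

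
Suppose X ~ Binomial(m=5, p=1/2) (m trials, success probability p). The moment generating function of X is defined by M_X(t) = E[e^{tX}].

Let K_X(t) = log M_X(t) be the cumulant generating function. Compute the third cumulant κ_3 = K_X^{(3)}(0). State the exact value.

κ_3 = K^(3)(0) = 0

M_X(t) = (e^(t)/2 + 1/2)^5
K_X(t) = log M_X(t) = 5*log(e^(t)/2 + 1/2)
K^(3)(t) = (-5*e^(2*t) + 5*e^(t))/(e^(3*t) + 3*e^(2*t) + 3*e^(t) + 1)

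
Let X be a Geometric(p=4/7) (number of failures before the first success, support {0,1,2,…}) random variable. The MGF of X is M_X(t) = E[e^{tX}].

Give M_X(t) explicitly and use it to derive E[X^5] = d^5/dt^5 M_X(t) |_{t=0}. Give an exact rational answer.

M_X(t) = 4/(7*(1 - 3*e^(t)/7))
dM/dt = 12*e^(t)/(9*e^(2*t) - 42*e^(t) + 49)
d^2M/dt^2 = (-36*e^(2*t) - 84*e^(t))/(27*e^(3*t) - 189*e^(2*t) + 441*e^(t) - 343)
d^3M/dt^3 = (108*e^(3*t) + 1008*e^(2*t) + 588*e^(t))/(81*e^(4*t) - 756*e^(3*t) + 2646*e^(2*t) - 4116*e^(t) + 2401)
d^4M/dt^4 = (-324*e^(4*t) - 8316*e^(3*t) - 19404*e^(2*t) - 4116*e^(t))/(243*e^(5*t) - 2835*e^(4*t) + 13230*e^(3*t) - 30870*e^(2*t) + 36015*e^(t) - 16807)

E[X^5] = d^5M/dt^5 |_{t=0} = 23721/128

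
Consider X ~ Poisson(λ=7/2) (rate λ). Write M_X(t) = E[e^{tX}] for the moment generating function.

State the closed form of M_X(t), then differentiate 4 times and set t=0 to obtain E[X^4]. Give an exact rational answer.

M_X(t) = e^(7*e^(t)/2 - 7/2)
dM/dt = 7*e^(-7/2)*e^(t)*e^(7*e^(t)/2)/2
d^2M/dt^2 = (49*e^(2*t)*e^(7*e^(t)/2) + 14*e^(t)*e^(7*e^(t)/2))*e^(-7/2)/4
d^3M/dt^3 = (343*e^(3*t)*e^(7*e^(t)/2) + 294*e^(2*t)*e^(7*e^(t)/2) + 28*e^(t)*e^(7*e^(t)/2))*e^(-7/2)/8
d^4M/dt^4 = (2401*e^(4*t)*e^(7*e^(t)/2) + 4116*e^(3*t)*e^(7*e^(t)/2) + 1372*e^(2*t)*e^(7*e^(t)/2) + 56*e^(t)*e^(7*e^(t)/2))*e^(-7/2)/16

E[X^4] = d^4M/dt^4 |_{t=0} = 7945/16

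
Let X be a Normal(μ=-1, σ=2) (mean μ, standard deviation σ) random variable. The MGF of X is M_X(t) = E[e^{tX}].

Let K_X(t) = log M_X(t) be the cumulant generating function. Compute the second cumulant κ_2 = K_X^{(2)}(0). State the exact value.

M_X(t) = e^(2*t^2 - t)
K_X(t) = log M_X(t) = 2*t^2 - t
K^(2)(t) = 4

κ_2 = K^(2)(0) = 4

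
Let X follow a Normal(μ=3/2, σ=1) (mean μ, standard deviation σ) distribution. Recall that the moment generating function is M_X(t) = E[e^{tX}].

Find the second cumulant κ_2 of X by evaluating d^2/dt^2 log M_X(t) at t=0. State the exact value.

κ_2 = K^(2)(0) = 1

M_X(t) = e^(t^2/2 + 3*t/2)
K_X(t) = log M_X(t) = t^2/2 + 3*t/2
K^(2)(t) = 1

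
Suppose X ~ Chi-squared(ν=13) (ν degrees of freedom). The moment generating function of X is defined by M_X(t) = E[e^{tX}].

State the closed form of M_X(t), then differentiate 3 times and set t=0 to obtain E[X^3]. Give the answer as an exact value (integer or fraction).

E[X^3] = D^3[M](0) = 3315

M_X(t) = (1 - 2*t)^(-13/2)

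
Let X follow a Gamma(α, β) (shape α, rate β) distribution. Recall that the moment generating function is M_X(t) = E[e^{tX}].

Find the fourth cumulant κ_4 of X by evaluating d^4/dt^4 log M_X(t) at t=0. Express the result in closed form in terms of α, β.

M_X(t) = (β/(β - t))^α
K_X(t) = log M_X(t) = α*(log(β) - log(β - t))
K′(t) = -α/(-β + t)
K′′(t) = α/(β^2 - 2*β*t + t^2)
K′′′(t) = -2*α/(-β^3 + 3*β^2*t - 3*β*t^2 + t^3)
K′′′′(t) = 6*α/(β^4 - 4*β^3*t + 6*β^2*t^2 - 4*β*t^3 + t^4)

κ_4 = K′′′′(0) = 6*α/β^4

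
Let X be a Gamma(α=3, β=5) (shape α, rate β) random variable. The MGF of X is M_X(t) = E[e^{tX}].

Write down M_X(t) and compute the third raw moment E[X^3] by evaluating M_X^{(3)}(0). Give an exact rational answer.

E[X^3] = D^3[M](0) = 12/25

M_X(t) = 125/(5 - t)^3
D^3[M](t) = 7500/(t^6 - 30*t^5 + 375*t^4 - 2500*t^3 + 9375*t^2 - 18750*t + 15625)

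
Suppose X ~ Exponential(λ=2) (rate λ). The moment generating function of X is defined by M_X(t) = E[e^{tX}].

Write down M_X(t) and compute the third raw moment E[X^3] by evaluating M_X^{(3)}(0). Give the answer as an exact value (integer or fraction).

M_X(t) = 2/(2 - t)
dM/dt = 2/(t^2 - 4*t + 4)
d^2M/dt^2 = -4/(t^3 - 6*t^2 + 12*t - 8)
d^3M/dt^3 = 12/(t^4 - 8*t^3 + 24*t^2 - 32*t + 16)

E[X^3] = d^3M/dt^3 |_{t=0} = 3/4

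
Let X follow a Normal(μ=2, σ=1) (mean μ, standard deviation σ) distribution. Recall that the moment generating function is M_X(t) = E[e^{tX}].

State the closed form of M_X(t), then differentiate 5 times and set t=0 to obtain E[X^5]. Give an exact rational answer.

M_X(t) = e^(t^2/2 + 2*t)
M′(t) = t*e^(2*t)*e^(t^2/2) + 2*e^(2*t)*e^(t^2/2)
M′′(t) = t^2*e^(2*t)*e^(t^2/2) + 4*t*e^(2*t)*e^(t^2/2) + 5*e^(2*t)*e^(t^2/2)
M′′′(t) = t^3*e^(2*t)*e^(t^2/2) + 6*t^2*e^(2*t)*e^(t^2/2) + 15*t*e^(2*t)*e^(t^2/2) + 14*e^(2*t)*e^(t^2/2)
M′′′′(t) = t^4*e^(2*t)*e^(t^2/2) + 8*t^3*e^(2*t)*e^(t^2/2) + 30*t^2*e^(2*t)*e^(t^2/2) + 56*t*e^(2*t)*e^(t^2/2) + 43*e^(2*t)*e^(t^2/2)
M′′′′′(t) = t^5*e^(2*t)*e^(t^2/2) + 10*t^4*e^(2*t)*e^(t^2/2) + 50*t^3*e^(2*t)*e^(t^2/2) + 140*t^2*e^(2*t)*e^(t^2/2) + 215*t*e^(2*t)*e^(t^2/2) + 142*e^(2*t)*e^(t^2/2)

E[X^5] = M′′′′′(0) = 142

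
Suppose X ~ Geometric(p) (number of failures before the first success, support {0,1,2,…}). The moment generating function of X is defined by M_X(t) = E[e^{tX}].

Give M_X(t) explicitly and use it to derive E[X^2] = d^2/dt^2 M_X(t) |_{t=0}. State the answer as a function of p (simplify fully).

E[X^2] = M′′(0) = 1 - 3/p + 2/p^2

M_X(t) = p/(-(1 - p)*e^(t) + 1)
M′(t) = (-p^2*e^(t) + p*e^(t))/(p^2*e^(2*t) - 2*p*e^(2*t) + 2*p*e^(t) + e^(2*t) - 2*e^(t) + 1)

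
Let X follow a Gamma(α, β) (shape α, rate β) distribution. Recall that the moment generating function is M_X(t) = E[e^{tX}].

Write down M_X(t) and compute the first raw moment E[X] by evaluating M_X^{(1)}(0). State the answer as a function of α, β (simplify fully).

M_X(t) = (β/(β - t))^α
M^(1)(t) = -α*β^α*(1/(β - t))^α/(-β + t)

E[X] = M^(1)(0) = α/β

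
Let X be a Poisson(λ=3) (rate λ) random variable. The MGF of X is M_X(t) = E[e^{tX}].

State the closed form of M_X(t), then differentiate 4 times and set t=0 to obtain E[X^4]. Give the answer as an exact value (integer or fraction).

E[X^4] = M^(4)(0) = 309

M_X(t) = e^(3*e^(t) - 3)
M^(4)(t) = (81*e^(4*t)*e^(3*e^(t)) + 162*e^(3*t)*e^(3*e^(t)) + 63*e^(2*t)*e^(3*e^(t)) + 3*e^(t)*e^(3*e^(t)))*e^(-3)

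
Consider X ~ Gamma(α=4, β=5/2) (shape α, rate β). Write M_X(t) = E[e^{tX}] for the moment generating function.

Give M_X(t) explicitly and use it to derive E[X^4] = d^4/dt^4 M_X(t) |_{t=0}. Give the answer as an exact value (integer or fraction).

E[X^4] = D^4[M](0) = 2688/125

M_X(t) = 625/(16*(5/2 - t)^4)
D^4[M](t) = 8400000/(256*t^8 - 5120*t^7 + 44800*t^6 - 224000*t^5 + 700000*t^4 - 1400000*t^3 + 1750000*t^2 - 1250000*t + 390625)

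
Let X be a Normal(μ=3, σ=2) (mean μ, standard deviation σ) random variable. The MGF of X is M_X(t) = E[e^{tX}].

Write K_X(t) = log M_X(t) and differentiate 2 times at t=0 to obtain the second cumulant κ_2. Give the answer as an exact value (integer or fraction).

κ_2 = d^2K/dt^2 |_{t=0} = 4

M_X(t) = e^(2*t^2 + 3*t)
K_X(t) = log M_X(t) = 2*t^2 + 3*t
dK/dt = 4*t + 3
d^2K/dt^2 = 4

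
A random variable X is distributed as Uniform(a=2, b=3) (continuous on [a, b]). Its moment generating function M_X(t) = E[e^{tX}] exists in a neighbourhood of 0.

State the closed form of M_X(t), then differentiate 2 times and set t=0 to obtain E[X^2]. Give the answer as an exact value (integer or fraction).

E[X^2] = d^2M/dt^2 |_{t=0} = 19/3

M_X(t) = (e^(3*t) - e^(2*t))/t
dM/dt = (3*t*e^(3*t) - 2*t*e^(2*t) - e^(3*t) + e^(2*t))/t^2
d^2M/dt^2 = (9*t^2*e^(3*t) - 4*t^2*e^(2*t) - 6*t*e^(3*t) + 4*t*e^(2*t) + 2*e^(3*t) - 2*e^(2*t))/t^3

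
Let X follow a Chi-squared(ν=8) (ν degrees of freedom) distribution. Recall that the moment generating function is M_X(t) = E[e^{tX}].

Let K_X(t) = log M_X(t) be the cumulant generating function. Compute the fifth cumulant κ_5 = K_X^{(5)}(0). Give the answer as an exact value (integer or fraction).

M_X(t) = (1 - 2*t)^(-4)
K_X(t) = log M_X(t) = -4*log(1 - 2*t)
K′(t) = -8/(2*t - 1)
K′′(t) = 16/(4*t^2 - 4*t + 1)
K′′′(t) = -64/(8*t^3 - 12*t^2 + 6*t - 1)
K′′′′(t) = 384/(16*t^4 - 32*t^3 + 24*t^2 - 8*t + 1)
K′′′′′(t) = -3072/(32*t^5 - 80*t^4 + 80*t^3 - 40*t^2 + 10*t - 1)

κ_5 = K′′′′′(0) = 3072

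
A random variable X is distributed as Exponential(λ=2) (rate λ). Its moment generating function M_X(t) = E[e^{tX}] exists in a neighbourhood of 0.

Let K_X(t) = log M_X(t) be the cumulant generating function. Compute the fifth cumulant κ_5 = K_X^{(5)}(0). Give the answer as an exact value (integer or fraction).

M_X(t) = 2/(2 - t)
K_X(t) = log M_X(t) = -log(2 - t) + log(2)
K^(5)(t) = -24/(t^5 - 10*t^4 + 40*t^3 - 80*t^2 + 80*t - 32)

κ_5 = K^(5)(0) = 3/4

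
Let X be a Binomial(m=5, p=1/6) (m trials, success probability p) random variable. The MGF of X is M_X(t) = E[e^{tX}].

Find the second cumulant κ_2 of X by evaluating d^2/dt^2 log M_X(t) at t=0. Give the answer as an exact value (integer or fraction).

M_X(t) = (e^(t)/6 + 5/6)^5
K_X(t) = log M_X(t) = 5*log(e^(t)/6 + 5/6)
dK/dt = 5*e^(t)/(e^(t) + 5)
d^2K/dt^2 = 25*e^(t)/(e^(2*t) + 10*e^(t) + 25)

κ_2 = d^2K/dt^2 |_{t=0} = 25/36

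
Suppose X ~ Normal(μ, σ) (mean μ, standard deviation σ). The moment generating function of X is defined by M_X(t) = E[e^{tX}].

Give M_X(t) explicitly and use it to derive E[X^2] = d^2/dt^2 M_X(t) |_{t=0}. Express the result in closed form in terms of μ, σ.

M_X(t) = e^(μ*t + σ^2*t^2/2)
M′(t) = μ*e^(μ*t)*e^(σ^2*t^2/2) + σ^2*t*e^(μ*t)*e^(σ^2*t^2/2)
M′′(t) = μ^2*e^(μ*t)*e^(σ^2*t^2/2) + 2*μ*σ^2*t*e^(μ*t)*e^(σ^2*t^2/2) + σ^4*t^2*e^(μ*t)*e^(σ^2*t^2/2) + σ^2*e^(μ*t)*e^(σ^2*t^2/2)

E[X^2] = M′′(0) = μ^2 + σ^2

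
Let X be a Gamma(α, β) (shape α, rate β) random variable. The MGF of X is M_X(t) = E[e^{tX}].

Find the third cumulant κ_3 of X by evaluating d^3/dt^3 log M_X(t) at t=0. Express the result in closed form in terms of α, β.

κ_3 = K′′′(0) = 2*α/β^3

M_X(t) = (β/(β - t))^α
K_X(t) = log M_X(t) = α*(log(β) - log(β - t))
K′(t) = -α/(-β + t)
K′′(t) = α/(β^2 - 2*β*t + t^2)
K′′′(t) = -2*α/(-β^3 + 3*β^2*t - 3*β*t^2 + t^3)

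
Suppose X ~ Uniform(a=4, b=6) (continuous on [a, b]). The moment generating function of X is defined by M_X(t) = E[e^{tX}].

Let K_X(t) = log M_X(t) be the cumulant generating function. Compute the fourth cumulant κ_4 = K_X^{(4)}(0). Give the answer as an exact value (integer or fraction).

κ_4 = K^(4)(0) = -2/15

M_X(t) = (e^(6*t) - e^(4*t))/(2*t)
K_X(t) = log M_X(t) = -log(t) + log(e^(6*t) - e^(4*t)) - log(2)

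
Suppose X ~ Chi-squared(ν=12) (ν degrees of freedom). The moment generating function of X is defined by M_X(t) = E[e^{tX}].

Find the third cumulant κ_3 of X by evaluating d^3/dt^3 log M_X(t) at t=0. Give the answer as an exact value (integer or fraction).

M_X(t) = (1 - 2*t)^(-6)
K_X(t) = log M_X(t) = -6*log(1 - 2*t)
D^3[K](t) = -96/(8*t^3 - 12*t^2 + 6*t - 1)

κ_3 = D^3[K](0) = 96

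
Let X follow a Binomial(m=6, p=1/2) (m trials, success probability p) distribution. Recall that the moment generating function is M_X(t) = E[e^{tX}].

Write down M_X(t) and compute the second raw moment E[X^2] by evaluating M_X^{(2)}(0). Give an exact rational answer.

M_X(t) = (e^(t)/2 + 1/2)^6
M′(t) = 3*e^(6*t)/32 + 15*e^(5*t)/32 + 15*e^(4*t)/16 + 15*e^(3*t)/16 + 15*e^(2*t)/32 + 3*e^(t)/32
M′′(t) = 9*e^(6*t)/16 + 75*e^(5*t)/32 + 15*e^(4*t)/4 + 45*e^(3*t)/16 + 15*e^(2*t)/16 + 3*e^(t)/32

E[X^2] = M′′(0) = 21/2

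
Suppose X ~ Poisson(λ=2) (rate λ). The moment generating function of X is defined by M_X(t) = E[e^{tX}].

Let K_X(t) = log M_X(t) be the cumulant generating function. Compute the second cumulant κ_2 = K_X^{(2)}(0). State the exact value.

κ_2 = d^2K/dt^2 |_{t=0} = 2

M_X(t) = e^(2*e^(t) - 2)
K_X(t) = log M_X(t) = 2*e^(t) - 2
dK/dt = 2*e^(t)
d^2K/dt^2 = 2*e^(t)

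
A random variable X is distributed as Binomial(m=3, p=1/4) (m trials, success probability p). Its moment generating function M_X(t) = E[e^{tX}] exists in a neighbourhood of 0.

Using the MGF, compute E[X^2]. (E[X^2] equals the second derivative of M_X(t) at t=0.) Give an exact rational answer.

M_X(t) = (e^(t)/4 + 3/4)^3
M′(t) = 3*e^(3*t)/64 + 9*e^(2*t)/32 + 27*e^(t)/64
M′′(t) = 9*e^(3*t)/64 + 9*e^(2*t)/16 + 27*e^(t)/64

E[X^2] = M′′(0) = 9/8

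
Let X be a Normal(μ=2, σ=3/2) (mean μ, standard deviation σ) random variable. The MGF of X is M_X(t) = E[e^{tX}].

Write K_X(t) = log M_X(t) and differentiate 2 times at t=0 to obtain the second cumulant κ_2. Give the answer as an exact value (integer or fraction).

M_X(t) = e^(9*t^2/8 + 2*t)
K_X(t) = log M_X(t) = 9*t^2/8 + 2*t
K^(2)(t) = 9/4

κ_2 = K^(2)(0) = 9/4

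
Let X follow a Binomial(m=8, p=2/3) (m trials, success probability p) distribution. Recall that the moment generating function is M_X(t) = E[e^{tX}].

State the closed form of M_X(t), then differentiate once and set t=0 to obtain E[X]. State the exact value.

M_X(t) = (2*e^(t)/3 + 1/3)^8
M^(1)(t) = 2048*e^(8*t)/6561 + 7168*e^(7*t)/6561 + 3584*e^(6*t)/2187 + 8960*e^(5*t)/6561 + 4480*e^(4*t)/6561 + 448*e^(3*t)/2187 + 224*e^(2*t)/6561 + 16*e^(t)/6561

E[X] = M^(1)(0) = 16/3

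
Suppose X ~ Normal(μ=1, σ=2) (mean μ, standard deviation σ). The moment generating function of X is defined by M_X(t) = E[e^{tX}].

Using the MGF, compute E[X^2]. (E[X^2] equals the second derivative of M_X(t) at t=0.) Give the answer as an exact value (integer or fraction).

M_X(t) = e^(2*t^2 + t)
M^(2)(t) = 16*t^2*e^(t)*e^(2*t^2) + 8*t*e^(t)*e^(2*t^2) + 5*e^(t)*e^(2*t^2)

E[X^2] = M^(2)(0) = 5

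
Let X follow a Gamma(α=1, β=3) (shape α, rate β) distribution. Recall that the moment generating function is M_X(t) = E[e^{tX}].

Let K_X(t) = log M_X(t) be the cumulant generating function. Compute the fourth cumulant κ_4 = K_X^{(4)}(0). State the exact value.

M_X(t) = 3/(3 - t)
K_X(t) = log M_X(t) = -log(3 - t) + log(3)
dK/dt = -1/(t - 3)
d^2K/dt^2 = 1/(t^2 - 6*t + 9)
d^3K/dt^3 = -2/(t^3 - 9*t^2 + 27*t - 27)
d^4K/dt^4 = 6/(t^4 - 12*t^3 + 54*t^2 - 108*t + 81)

κ_4 = d^4K/dt^4 |_{t=0} = 2/27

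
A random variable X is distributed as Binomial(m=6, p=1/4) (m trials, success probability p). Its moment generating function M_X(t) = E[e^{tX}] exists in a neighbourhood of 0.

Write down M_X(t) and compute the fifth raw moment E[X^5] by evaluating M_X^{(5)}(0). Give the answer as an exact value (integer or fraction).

E[X^5] = d^5M/dt^5 |_{t=0} = 5841/64

M_X(t) = (e^(t)/4 + 3/4)^6
dM/dt = 3*e^(6*t)/2048 + 45*e^(5*t)/2048 + 135*e^(4*t)/1024 + 405*e^(3*t)/1024 + 1215*e^(2*t)/2048 + 729*e^(t)/2048
d^2M/dt^2 = 9*e^(6*t)/1024 + 225*e^(5*t)/2048 + 135*e^(4*t)/256 + 1215*e^(3*t)/1024 + 1215*e^(2*t)/1024 + 729*e^(t)/2048
d^3M/dt^3 = 27*e^(6*t)/512 + 1125*e^(5*t)/2048 + 135*e^(4*t)/64 + 3645*e^(3*t)/1024 + 1215*e^(2*t)/512 + 729*e^(t)/2048
d^4M/dt^4 = 81*e^(6*t)/256 + 5625*e^(5*t)/2048 + 135*e^(4*t)/16 + 10935*e^(3*t)/1024 + 1215*e^(2*t)/256 + 729*e^(t)/2048
d^5M/dt^5 = 243*e^(6*t)/128 + 28125*e^(5*t)/2048 + 135*e^(4*t)/4 + 32805*e^(3*t)/1024 + 1215*e^(2*t)/128 + 729*e^(t)/2048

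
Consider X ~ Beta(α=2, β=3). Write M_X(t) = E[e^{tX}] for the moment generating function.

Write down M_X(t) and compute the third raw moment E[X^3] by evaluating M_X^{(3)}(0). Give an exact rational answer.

E[X^3] = M′′′(0) = 4/35

M_X(t) = ₁F₁(2; 5; t)
M′(t) = 2*₁F₁(3; 6; t)/5
M′′(t) = ₁F₁(4; 7; t)/5
M′′′(t) = 4*₁F₁(5; 8; t)/35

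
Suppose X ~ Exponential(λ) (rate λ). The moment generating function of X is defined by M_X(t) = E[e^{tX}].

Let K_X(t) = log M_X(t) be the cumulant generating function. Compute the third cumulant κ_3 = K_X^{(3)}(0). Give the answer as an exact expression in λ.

κ_3 = D^3[K](0) = 2/λ^3

M_X(t) = λ/(λ - t)
K_X(t) = log M_X(t) = log(λ) - log(λ - t)
D^3[K](t) = -2/(-λ^3 + 3*λ^2*t - 3*λ*t^2 + t^3)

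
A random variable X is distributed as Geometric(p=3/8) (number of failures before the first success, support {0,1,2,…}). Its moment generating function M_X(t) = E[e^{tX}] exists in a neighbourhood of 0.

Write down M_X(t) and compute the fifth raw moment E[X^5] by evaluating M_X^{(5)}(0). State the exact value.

M_X(t) = 3/(8*(1 - 5*e^(t)/8))

E[X^5] = D^5[M](0) = 338135/81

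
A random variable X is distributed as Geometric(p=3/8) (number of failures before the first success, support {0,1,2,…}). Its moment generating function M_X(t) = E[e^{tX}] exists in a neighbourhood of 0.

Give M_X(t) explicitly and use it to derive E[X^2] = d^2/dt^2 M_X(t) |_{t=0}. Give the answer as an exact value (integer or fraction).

E[X^2] = M^(2)(0) = 65/9

M_X(t) = 3/(8*(1 - 5*e^(t)/8))
M^(2)(t) = (-75*e^(2*t) - 120*e^(t))/(125*e^(3*t) - 600*e^(2*t) + 960*e^(t) - 512)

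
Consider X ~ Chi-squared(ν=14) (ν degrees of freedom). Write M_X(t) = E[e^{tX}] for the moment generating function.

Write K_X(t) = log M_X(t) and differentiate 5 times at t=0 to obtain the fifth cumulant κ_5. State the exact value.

κ_5 = K′′′′′(0) = 5376

M_X(t) = (1 - 2*t)^(-7)
K_X(t) = log M_X(t) = -7*log(1 - 2*t)
K′(t) = -14/(2*t - 1)
K′′(t) = 28/(4*t^2 - 4*t + 1)
K′′′(t) = -112/(8*t^3 - 12*t^2 + 6*t - 1)
K′′′′(t) = 672/(16*t^4 - 32*t^3 + 24*t^2 - 8*t + 1)
K′′′′′(t) = -5376/(32*t^5 - 80*t^4 + 80*t^3 - 40*t^2 + 10*t - 1)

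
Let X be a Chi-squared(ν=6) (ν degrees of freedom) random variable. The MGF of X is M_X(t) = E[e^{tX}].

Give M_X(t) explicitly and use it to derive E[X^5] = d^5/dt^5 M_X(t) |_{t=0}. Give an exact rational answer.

E[X^5] = d^5M/dt^5 |_{t=0} = 80640

M_X(t) = (1 - 2*t)^(-3)
dM/dt = 6/(16*t^4 - 32*t^3 + 24*t^2 - 8*t + 1)
d^2M/dt^2 = -48/(32*t^5 - 80*t^4 + 80*t^3 - 40*t^2 + 10*t - 1)
d^3M/dt^3 = 480/(64*t^6 - 192*t^5 + 240*t^4 - 160*t^3 + 60*t^2 - 12*t + 1)
d^4M/dt^4 = -5760/(128*t^7 - 448*t^6 + 672*t^5 - 560*t^4 + 280*t^3 - 84*t^2 + 14*t - 1)
d^5M/dt^5 = 80640/(256*t^8 - 1024*t^7 + 1792*t^6 - 1792*t^5 + 1120*t^4 - 448*t^3 + 112*t^2 - 16*t + 1)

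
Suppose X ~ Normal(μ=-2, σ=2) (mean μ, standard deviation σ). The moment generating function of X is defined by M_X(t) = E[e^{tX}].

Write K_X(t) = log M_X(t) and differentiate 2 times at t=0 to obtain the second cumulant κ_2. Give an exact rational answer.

κ_2 = K^(2)(0) = 4

M_X(t) = e^(2*t^2 - 2*t)
K_X(t) = log M_X(t) = 2*t^2 - 2*t
K^(2)(t) = 4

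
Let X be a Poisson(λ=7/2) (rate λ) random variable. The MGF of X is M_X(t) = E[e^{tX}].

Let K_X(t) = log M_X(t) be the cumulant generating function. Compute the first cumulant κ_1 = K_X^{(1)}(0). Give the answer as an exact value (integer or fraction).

κ_1 = D[K](0) = 7/2

M_X(t) = e^(7*e^(t)/2 - 7/2)
K_X(t) = log M_X(t) = 7*e^(t)/2 - 7/2
D[K](t) = 7*e^(t)/2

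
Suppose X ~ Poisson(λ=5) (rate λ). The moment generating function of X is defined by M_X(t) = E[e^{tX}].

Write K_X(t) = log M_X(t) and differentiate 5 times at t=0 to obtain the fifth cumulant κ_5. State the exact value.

M_X(t) = e^(5*e^(t) - 5)
K_X(t) = log M_X(t) = 5*e^(t) - 5
K^(5)(t) = 5*e^(t)

κ_5 = K^(5)(0) = 5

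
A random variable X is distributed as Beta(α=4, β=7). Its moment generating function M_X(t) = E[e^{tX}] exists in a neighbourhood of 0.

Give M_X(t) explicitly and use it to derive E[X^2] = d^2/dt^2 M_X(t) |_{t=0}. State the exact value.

E[X^2] = M^(2)(0) = 5/33

M_X(t) = ₁F₁(4; 11; t)
M^(2)(t) = 5*₁F₁(6; 13; t)/33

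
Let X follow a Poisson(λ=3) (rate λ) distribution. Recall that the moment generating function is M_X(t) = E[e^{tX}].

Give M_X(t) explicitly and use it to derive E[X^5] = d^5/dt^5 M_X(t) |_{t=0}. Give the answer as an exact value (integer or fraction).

M_X(t) = e^(3*e^(t) - 3)
M′(t) = 3*e^(-3)*e^(t)*e^(3*e^(t))
M′′(t) = (9*e^(2*t)*e^(3*e^(t)) + 3*e^(t)*e^(3*e^(t)))*e^(-3)
M′′′(t) = (27*e^(3*t)*e^(3*e^(t)) + 27*e^(2*t)*e^(3*e^(t)) + 3*e^(t)*e^(3*e^(t)))*e^(-3)
M′′′′(t) = (81*e^(4*t)*e^(3*e^(t)) + 162*e^(3*t)*e^(3*e^(t)) + 63*e^(2*t)*e^(3*e^(t)) + 3*e^(t)*e^(3*e^(t)))*e^(-3)
M′′′′′(t) = (243*e^(5*t)*e^(3*e^(t)) + 810*e^(4*t)*e^(3*e^(t)) + 675*e^(3*t)*e^(3*e^(t)) + 135*e^(2*t)*e^(3*e^(t)) + 3*e^(t)*e^(3*e^(t)))*e^(-3)

E[X^5] = M′′′′′(0) = 1866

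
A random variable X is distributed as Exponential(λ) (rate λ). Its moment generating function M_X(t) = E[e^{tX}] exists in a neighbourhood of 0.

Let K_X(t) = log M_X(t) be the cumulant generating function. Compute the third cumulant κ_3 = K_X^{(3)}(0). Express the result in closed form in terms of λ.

κ_3 = K′′′(0) = 2/λ^3

M_X(t) = λ/(λ - t)
K_X(t) = log M_X(t) = log(λ) - log(λ - t)
K′(t) = -1/(-λ + t)
K′′(t) = 1/(λ^2 - 2*λ*t + t^2)
K′′′(t) = -2/(-λ^3 + 3*λ^2*t - 3*λ*t^2 + t^3)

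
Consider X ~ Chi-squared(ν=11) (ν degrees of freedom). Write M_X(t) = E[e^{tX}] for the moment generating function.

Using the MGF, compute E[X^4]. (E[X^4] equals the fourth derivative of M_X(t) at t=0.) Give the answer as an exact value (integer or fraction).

E[X^4] = d^4M/dt^4 |_{t=0} = 36465

M_X(t) = (1 - 2*t)^(-11/2)
dM/dt = 11/(64*t^6*√(1 - 2*t) - 192*t^5*√(1 - 2*t) + 240*t^4*√(1 - 2*t) - 160*t^3*√(1 - 2*t) + 60*t^2*√(1 - 2*t) - 12*t*√(1 - 2*t) + √(1 - 2*t))
d^2M/dt^2 = -143/(128*t^7*√(1 - 2*t) - 448*t^6*√(1 - 2*t) + 672*t^5*√(1 - 2*t) - 560*t^4*√(1 - 2*t) + 280*t^3*√(1 - 2*t) - 84*t^2*√(1 - 2*t) + 14*t*√(1 - 2*t) - √(1 - 2*t))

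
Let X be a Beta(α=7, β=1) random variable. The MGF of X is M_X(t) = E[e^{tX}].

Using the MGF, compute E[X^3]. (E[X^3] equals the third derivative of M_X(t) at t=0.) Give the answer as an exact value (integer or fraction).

M_X(t) = ₁F₁(7; 8; t)
M^(3)(t) = 7*₁F₁(10; 11; t)/10

E[X^3] = M^(3)(0) = 7/10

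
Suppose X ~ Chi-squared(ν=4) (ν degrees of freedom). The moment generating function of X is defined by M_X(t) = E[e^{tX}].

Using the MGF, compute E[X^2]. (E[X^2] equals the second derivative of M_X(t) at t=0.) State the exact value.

M_X(t) = (1 - 2*t)^(-2)
dM/dt = -4/(8*t^3 - 12*t^2 + 6*t - 1)
d^2M/dt^2 = 24/(16*t^4 - 32*t^3 + 24*t^2 - 8*t + 1)

E[X^2] = d^2M/dt^2 |_{t=0} = 24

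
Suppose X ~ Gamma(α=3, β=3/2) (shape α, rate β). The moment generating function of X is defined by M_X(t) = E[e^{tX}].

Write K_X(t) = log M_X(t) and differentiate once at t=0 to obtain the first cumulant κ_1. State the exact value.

κ_1 = K′(0) = 2

M_X(t) = 27/(8*(3/2 - t)^3)
K_X(t) = log M_X(t) = -3*log(3/2 - t) - 3*log(2) + 3*log(3)
K′(t) = -6/(2*t - 3)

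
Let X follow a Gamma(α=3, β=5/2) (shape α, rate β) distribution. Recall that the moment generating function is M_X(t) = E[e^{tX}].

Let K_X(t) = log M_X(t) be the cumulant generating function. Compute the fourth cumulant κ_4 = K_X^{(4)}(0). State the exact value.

κ_4 = K′′′′(0) = 288/625

M_X(t) = 125/(8*(5/2 - t)^3)
K_X(t) = log M_X(t) = -3*log(5/2 - t) - 3*log(2) + 3*log(5)
K′(t) = -6/(2*t - 5)
K′′(t) = 12/(4*t^2 - 20*t + 25)
K′′′(t) = -48/(8*t^3 - 60*t^2 + 150*t - 125)
K′′′′(t) = 288/(16*t^4 - 160*t^3 + 600*t^2 - 1000*t + 625)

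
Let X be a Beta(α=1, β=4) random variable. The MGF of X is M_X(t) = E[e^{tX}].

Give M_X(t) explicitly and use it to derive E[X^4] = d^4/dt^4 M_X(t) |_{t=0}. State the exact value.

E[X^4] = M′′′′(0) = 1/70

M_X(t) = ₁F₁(1; 5; t)
M′(t) = ₁F₁(2; 6; t)/5
M′′(t) = ₁F₁(3; 7; t)/15
M′′′(t) = ₁F₁(4; 8; t)/35
M′′′′(t) = ₁F₁(5; 9; t)/70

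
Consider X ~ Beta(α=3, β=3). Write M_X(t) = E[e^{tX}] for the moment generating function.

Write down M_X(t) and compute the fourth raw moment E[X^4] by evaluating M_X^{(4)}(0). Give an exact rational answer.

E[X^4] = M′′′′(0) = 5/42

M_X(t) = ₁F₁(3; 6; t)
M′(t) = ₁F₁(4; 7; t)/2
M′′(t) = 2*₁F₁(5; 8; t)/7
M′′′(t) = 5*₁F₁(6; 9; t)/28
M′′′′(t) = 5*₁F₁(7; 10; t)/42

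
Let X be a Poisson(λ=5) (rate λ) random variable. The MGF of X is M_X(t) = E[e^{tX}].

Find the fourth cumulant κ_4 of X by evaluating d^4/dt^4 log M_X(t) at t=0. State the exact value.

M_X(t) = e^(5*e^(t) - 5)
K_X(t) = log M_X(t) = 5*e^(t) - 5
dK/dt = 5*e^(t)
d^2K/dt^2 = 5*e^(t)
d^3K/dt^3 = 5*e^(t)
d^4K/dt^4 = 5*e^(t)

κ_4 = d^4K/dt^4 |_{t=0} = 5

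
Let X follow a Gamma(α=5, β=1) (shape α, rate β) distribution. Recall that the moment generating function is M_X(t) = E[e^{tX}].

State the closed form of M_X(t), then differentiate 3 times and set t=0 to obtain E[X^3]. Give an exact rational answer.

E[X^3] = M^(3)(0) = 210

M_X(t) = (1 - t)^(-5)
M^(3)(t) = 210/(t^8 - 8*t^7 + 28*t^6 - 56*t^5 + 70*t^4 - 56*t^3 + 28*t^2 - 8*t + 1)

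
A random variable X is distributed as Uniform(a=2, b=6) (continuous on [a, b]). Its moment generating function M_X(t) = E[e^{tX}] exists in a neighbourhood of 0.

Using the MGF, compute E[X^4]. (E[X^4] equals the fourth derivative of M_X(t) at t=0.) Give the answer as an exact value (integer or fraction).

E[X^4] = M′′′′(0) = 1936/5

M_X(t) = (e^(6*t) - e^(2*t))/(4*t)
M′(t) = (6*t*e^(6*t) - 2*t*e^(2*t) - e^(6*t) + e^(2*t))/(4*t^2)
M′′(t) = (18*t^2*e^(6*t) - 2*t^2*e^(2*t) - 6*t*e^(6*t) + 2*t*e^(2*t) + e^(6*t) - e^(2*t))/(2*t^3)
M′′′(t) = (108*t^3*e^(6*t) - 4*t^3*e^(2*t) - 54*t^2*e^(6*t) + 6*t^2*e^(2*t) + 18*t*e^(6*t) - 6*t*e^(2*t) - 3*e^(6*t) + 3*e^(2*t))/(2*t^4)
M′′′′(t) = (324*t^4*e^(6*t) - 4*t^4*e^(2*t) - 216*t^3*e^(6*t) + 8*t^3*e^(2*t) + 108*t^2*e^(6*t) - 12*t^2*e^(2*t) - 36*t*e^(6*t) + 12*t*e^(2*t) + 6*e^(6*t) - 6*e^(2*t))/t^5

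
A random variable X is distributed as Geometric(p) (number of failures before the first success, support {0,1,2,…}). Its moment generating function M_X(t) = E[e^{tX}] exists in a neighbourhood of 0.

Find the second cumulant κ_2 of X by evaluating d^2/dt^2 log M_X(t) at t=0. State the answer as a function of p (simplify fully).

κ_2 = d^2K/dt^2 |_{t=0} = (1 - p)/p^2

M_X(t) = p/(-(1 - p)*e^(t) + 1)
K_X(t) = log M_X(t) = log(p) - log(-(1 - p)*e^(t) + 1)
dK/dt = (-p*e^(t) + e^(t))/(p*e^(t) - e^(t) + 1)
d^2K/dt^2 = (-p*e^(t) + e^(t))/(p^2*e^(2*t) - 2*p*e^(2*t) + 2*p*e^(t) + e^(2*t) - 2*e^(t) + 1)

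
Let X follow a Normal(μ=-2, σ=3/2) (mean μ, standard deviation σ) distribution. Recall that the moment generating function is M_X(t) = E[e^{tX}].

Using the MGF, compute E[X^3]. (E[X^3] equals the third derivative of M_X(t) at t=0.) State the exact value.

M_X(t) = e^(9*t^2/8 - 2*t)
M^(3)(t) = (729*t^3*e^(9*t^2/8) - 1944*t^2*e^(9*t^2/8) + 2700*t*e^(9*t^2/8) - 1376*e^(9*t^2/8))*e^(-2*t)/64

E[X^3] = M^(3)(0) = -43/2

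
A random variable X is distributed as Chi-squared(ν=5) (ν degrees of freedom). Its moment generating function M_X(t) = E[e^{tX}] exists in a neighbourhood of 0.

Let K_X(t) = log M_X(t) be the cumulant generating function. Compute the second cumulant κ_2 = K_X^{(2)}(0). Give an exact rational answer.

κ_2 = D^2[K](0) = 10

M_X(t) = (1 - 2*t)^(-5/2)
K_X(t) = log M_X(t) = -5*log(1 - 2*t)/2
D^2[K](t) = 10/(4*t^2 - 4*t + 1)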